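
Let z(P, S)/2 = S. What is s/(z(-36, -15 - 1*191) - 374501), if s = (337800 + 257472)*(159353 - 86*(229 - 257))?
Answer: -32097264664/124971 ≈ -2.5684e+5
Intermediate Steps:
z(P, S) = 2*S
s = 96291793992 (s = 595272*(159353 - 86*(-28)) = 595272*(159353 + 2408) = 595272*161761 = 96291793992)
s/(z(-36, -15 - 1*191) - 374501) = 96291793992/(2*(-15 - 1*191) - 374501) = 96291793992/(2*(-15 - 191) - 374501) = 96291793992/(2*(-206) - 374501) = 96291793992/(-412 - 374501) = 96291793992/(-374913) = 96291793992*(-1/374913) = -32097264664/124971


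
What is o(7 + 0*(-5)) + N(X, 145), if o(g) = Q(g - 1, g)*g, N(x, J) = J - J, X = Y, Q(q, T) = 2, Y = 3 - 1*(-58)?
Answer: 14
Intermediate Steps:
Y = 61 (Y = 3 + 58 = 61)
X = 61
N(x, J) = 0
o(g) = 2*g
o(7 + 0*(-5)) + N(X, 145) = 2*(7 + 0*(-5)) + 0 = 2*(7 + 0) + 0 = 2*7 + 0 = 14 + 0 = 14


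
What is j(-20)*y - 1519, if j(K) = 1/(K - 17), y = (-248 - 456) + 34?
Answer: -55533/37 ≈ -1500.9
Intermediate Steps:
y = -670 (y = -704 + 34 = -670)
j(K) = 1/(-17 + K)
j(-20)*y - 1519 = -670/(-17 - 20) - 1519 = -670/(-37) - 1519 = -1/37*(-670) - 1519 = 670/37 - 1519 = -55533/37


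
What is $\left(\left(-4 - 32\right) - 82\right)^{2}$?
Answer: $13924$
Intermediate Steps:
$\left(\left(-4 - 32\right) - 82\right)^{2} = \left(-36 - 82\right)^{2} = \left(-118\right)^{2} = 13924$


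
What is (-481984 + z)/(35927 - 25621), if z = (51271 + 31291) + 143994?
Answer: -127714/5153 ≈ -24.784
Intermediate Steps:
z = 226556 (z = 82562 + 143994 = 226556)
(-481984 + z)/(35927 - 25621) = (-481984 + 226556)/(35927 - 25621) = -255428/10306 = -255428*1/10306 = -127714/5153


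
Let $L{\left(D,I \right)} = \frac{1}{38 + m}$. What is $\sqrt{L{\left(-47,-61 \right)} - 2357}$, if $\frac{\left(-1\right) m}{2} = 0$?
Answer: $\frac{i \sqrt{3403470}}{38} \approx 48.549 i$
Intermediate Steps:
$m = 0$ ($m = \left(-2\right) 0 = 0$)
$L{\left(D,I \right)} = \frac{1}{38}$ ($L{\left(D,I \right)} = \frac{1}{38 + 0} = \frac{1}{38}$)
$\sqrt{L{\left(-47,-61 \right)} - 2357} = \sqrt{\frac{1}{38} - 2357} = \sqrt{- \frac{89565}{38}} = \frac{i \sqrt{3403470}}{38}$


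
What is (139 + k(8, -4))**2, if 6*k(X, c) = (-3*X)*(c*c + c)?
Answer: 8281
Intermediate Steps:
k(X, c) = -X*(c + c**2)/2 (k(X, c) = ((-3*X)*(c*c + c))/6 = ((-3*X)*(c**2 + c))/6 = ((-3*X)*(c + c**2))/6 = (-3*X*(c + c**2))/6 = -X*(c + c**2)/2)
(139 + k(8, -4))**2 = (139 - 1/2*8*(-4)*(1 - 4))**2 = (139 - 1/2*8*(-4)*(-3))**2 = (139 - 48)**2 = 91**2 = 8281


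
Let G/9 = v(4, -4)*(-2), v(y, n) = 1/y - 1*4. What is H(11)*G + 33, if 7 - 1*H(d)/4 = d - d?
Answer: 1923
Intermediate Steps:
H(d) = 28 (H(d) = 28 - 4*(d - d) = 28 - 4*0 = 28 + 0 = 28)
v(y, n) = -4 + 1/y (v(y, n) = 1/y - 4 = -4 + 1/y)
G = 135/2 (G = 9*((-4 + 1/4)*(-2)) = 9*(-15/4*(-2)) = 9*(15/2) = 135/2 ≈ 67.500)
H(11)*G + 33 = 28*(135/2) + 33 = 1890 + 33 = 1923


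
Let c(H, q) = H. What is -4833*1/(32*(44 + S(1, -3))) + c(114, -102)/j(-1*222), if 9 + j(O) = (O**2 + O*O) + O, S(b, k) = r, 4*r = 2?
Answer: -158366795/46677296 ≈ -3.3928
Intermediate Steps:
r = 1/2 (r = (1/4)*2 = 1/2 ≈ 0.50000)
S(b, k) = 1/2
j(O) = -9 + O + 2*O**2 (j(O) = -9 + ((O**2 + O*O) + O) = -9 + ((O**2 + O**2) + O) = -9 + (2*O**2 + O) = -9 + (O + 2*O**2) = -9 + O + 2*O**2)
-4833*1/(32*(44 + S(1, -3))) + c(114, -102)/j(-1*222) = -4833*1/(32*(44 + 1/2)) + 114/(-9 - 1*222 + 2*(-1*222)**2) = -4833/(32*(89/2)) + 114/(-9 - 222 + 2*(-222)**2) = -4833/1424 + 114/(-9 - 222 + 2*49284) = -4833*1/1424 + 114/(-9 - 222 + 98568) = -4833/1424 + 114/98337 = -4833/1424 + 114*(1/98337) = -4833/1424 + 38/32779 = -158366795/46677296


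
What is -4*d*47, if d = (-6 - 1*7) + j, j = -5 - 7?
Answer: 4700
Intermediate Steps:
j = -12
d = -25 (d = (-6 - 1*7) - 12 = (-6 - 7) - 12 = -13 - 12 = -25)
-4*d*47 = -4*(-25)*47 = 100*47 = 4700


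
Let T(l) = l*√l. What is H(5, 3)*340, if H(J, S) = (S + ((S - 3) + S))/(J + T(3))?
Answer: -5100 + 3060*√3 ≈ 200.08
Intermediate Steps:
T(l) = l^(3/2)
H(J, S) = (-3 + 3*S)/(J + 3*√3) (H(J, S) = (S + ((S - 3) + S))/(J + 3^(3/2)) = (S + ((-3 + S) + S))/(J + 3*√3) = (S + (-3 + 2*S))/(J + 3*√3) = (-3 + 3*S)/(J + 3*√3))
H(5, 3)*340 = (3*(-1 + 3)/(5 + 3*√3))*340 = (3*2/(5 + 3*√3))*340 = (6/(5 + 3*√3))*340 = 2040/(5 + 3*√3)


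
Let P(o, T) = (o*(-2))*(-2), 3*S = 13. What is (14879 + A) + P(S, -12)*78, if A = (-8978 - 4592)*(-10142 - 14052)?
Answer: 328328811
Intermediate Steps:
S = 13/3 (S = (⅓)*13 = 13/3 ≈ 4.3333)
A = 328312580 (A = -13570*(-24194) = 328312580)
P(o, T) = 4*o (P(o, T) = -2*o*(-2) = 4*o)
(14879 + A) + P(S, -12)*78 = (14879 + 328312580) + (4*(13/3))*78 = 328327459 + (52/3)*78 = 328327459 + 1352 = 328328811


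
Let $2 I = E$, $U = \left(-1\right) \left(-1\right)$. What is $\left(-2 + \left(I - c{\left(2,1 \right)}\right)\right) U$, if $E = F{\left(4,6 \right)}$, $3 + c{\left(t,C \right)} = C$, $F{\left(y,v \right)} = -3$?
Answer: $- \frac{3}{2} \approx -1.5$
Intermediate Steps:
$c{\left(t,C \right)} = -3 + C$
$E = -3$
$U = 1$
$I = - \frac{3}{2}$ ($I = \frac{1}{2} \left(-3\right) = - \frac{3}{2} \approx -1.5$)
$\left(-2 + \left(I - c{\left(2,1 \right)}\right)\right) U = \left(-2 - - \frac{1}{2}\right) 1 = \left(-2 + \left(- \frac{3}{2} + 2\right)\right) 1 = \left(-2 + \frac{1}{2}\right) 1 = \left(- \frac{3}{2}\right) 1 = - \frac{3}{2}$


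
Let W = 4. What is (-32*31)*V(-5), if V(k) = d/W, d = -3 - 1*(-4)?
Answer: -248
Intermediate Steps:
d = 1 (d = -3 + 4 = 1)
V(k) = 1/4
(-32*31)*V(-5) = -32*31*(1/4) = -992*1/4 = -248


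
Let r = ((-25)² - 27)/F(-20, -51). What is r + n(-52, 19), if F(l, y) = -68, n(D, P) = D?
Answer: -2067/34 ≈ -60.794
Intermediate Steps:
r = -299/34 (r = ((-25)² - 27)/(-68) = (625 - 27)*(-1/68) = 598*(-1/68) = -299/34 ≈ -8.7941)
r + n(-52, 19) = -299/34 - 52 = -2067/34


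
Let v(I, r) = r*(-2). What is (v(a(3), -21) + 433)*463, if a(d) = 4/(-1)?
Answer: 219925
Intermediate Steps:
a(d) = -4 (a(d) = 4*(-1) = -4)
v(I, r) = -2*r
(v(a(3), -21) + 433)*463 = (-2*(-21) + 433)*463 = (42 + 433)*463 = 475*463 = 219925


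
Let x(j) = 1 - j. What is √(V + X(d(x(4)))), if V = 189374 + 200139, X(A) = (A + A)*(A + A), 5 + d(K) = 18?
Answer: √390189 ≈ 624.65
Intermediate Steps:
d(K) = 13 (d(K) = -5 + 18 = 13)
X(A) = 4*A² (X(A) = (2*A)*(2*A) = 4*A²)
V = 389513
√(V + X(d(x(4)))) = √(389513 + 4*13²) = √(389513 + 4*169) = √(389513 + 676) = √390189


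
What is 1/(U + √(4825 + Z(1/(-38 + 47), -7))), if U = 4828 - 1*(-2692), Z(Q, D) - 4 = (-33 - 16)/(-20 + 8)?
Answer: 90240/678546803 - 2*√173991/678546803 ≈ 0.00013176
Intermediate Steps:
Z(Q, D) = 97/12 (Z(Q, D) = 4 + (-33 - 16)/(-20 + 8) = 4 - 49/(-12) = 4 - 49*(-1/12) = 4 + 49/12 = 97/12)
U = 7520 (U = 4828 + 2692 = 7520)
1/(U + √(4825 + Z(1/(-38 + 47), -7))) = 1/(7520 + √(4825 + 97/12)) = 1/(7520 + √(57997/12)) = 1/(7520 + √173991/6)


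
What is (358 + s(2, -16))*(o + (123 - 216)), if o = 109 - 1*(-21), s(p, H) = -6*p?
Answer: 12802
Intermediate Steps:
o = 130 (o = 109 + 21 = 130)
(358 + s(2, -16))*(o + (123 - 216)) = (358 - 6*2)*(130 + (123 - 216)) = (358 - 12)*(130 - 93) = 346*37 = 12802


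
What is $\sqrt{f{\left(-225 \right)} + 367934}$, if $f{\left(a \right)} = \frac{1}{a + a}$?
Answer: $\frac{\sqrt{331140598}}{30} \approx 606.58$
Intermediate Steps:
$f{\left(a \right)} = \frac{1}{2 a}$
$\sqrt{f{\left(-225 \right)} + 367934} = \sqrt{\frac{1}{2 \left(-225\right)} + 367934} = \sqrt{\frac{1}{2} \left(- \frac{1}{225}\right) + 367934} = \sqrt{- \frac{1}{450} + 367934} = \sqrt{\frac{165570299}{450}} = \frac{\sqrt{331140598}}{30}$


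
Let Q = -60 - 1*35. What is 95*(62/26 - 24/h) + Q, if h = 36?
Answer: 2660/39 ≈ 68.205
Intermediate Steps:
Q = -95 (Q = -60 - 35 = -95)
95*(62/26 - 24/h) + Q = 95*(62/26 - 24/36) - 95 = 95*(62*(1/26) - 24*1/36) - 95 = 95*(31/13 - ⅔) - 95 = 95*(67/39) - 95 = 6365/39 - 95 = 2660/39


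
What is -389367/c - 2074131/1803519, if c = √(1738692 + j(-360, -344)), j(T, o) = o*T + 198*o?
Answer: -230459/200391 - 43263*√49845/33230 ≈ -291.82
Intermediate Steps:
j(T, o) = 198*o + T*o (j(T, o) = T*o + 198*o = 198*o + T*o)
c = 6*√49845 (c = √(1738692 - 344*(198 - 360)) = √(1738692 - 344*(-162)) = √(1738692 + 55728) = √1794420 = 6*√49845 ≈ 1339.6)
-389367/c - 2074131/1803519 = -389367*√49845/299070 - 2074131/1803519 = -43263*√49845/33230 - 2074131*1/1803519 = -43263*√49845/33230 - 230459/200391 = -230459/200391 - 43263*√49845/33230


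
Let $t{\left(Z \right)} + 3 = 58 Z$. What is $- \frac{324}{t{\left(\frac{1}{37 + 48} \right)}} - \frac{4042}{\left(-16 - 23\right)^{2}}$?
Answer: $\frac{41092066}{299637} \approx 137.14$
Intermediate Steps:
$t{\left(Z \right)} = -3 + 58 Z$
$- \frac{324}{t{\left(\frac{1}{37 + 48} \right)}} - \frac{4042}{\left(-16 - 23\right)^{2}} = - \frac{324}{-3 + \frac{58}{37 + 48}} - \frac{4042}{\left(-16 - 23\right)^{2}} = - \frac{324}{-3 + \frac{58}{85}} - \frac{4042}{\left(-39\right)^{2}} = - \frac{324}{-3 + 58 \cdot \frac{1}{85}} - \frac{4042}{1521} = - \frac{324}{-3 + \frac{58}{85}} - \frac{4042}{1521} = - \frac{324}{- \frac{197}{85}} - \frac{4042}{1521} = \left(-324\right) \left(- \frac{85}{197}\right) - \frac{4042}{1521} = \frac{27540}{197} - \frac{4042}{1521} = \frac{41092066}{299637}$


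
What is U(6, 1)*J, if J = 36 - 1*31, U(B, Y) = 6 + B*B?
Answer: 210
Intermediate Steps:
U(B, Y) = 6 + B²
J = 5 (J = 36 - 31 = 5)
U(6, 1)*J = (6 + 6²)*5 = (6 + 36)*5 = 42*5 = 210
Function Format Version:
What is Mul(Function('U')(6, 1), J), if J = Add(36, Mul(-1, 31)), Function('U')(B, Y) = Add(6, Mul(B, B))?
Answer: 210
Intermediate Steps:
Function('U')(B, Y) = Add(6, Pow(B, 2))
J = 5 (J = Add(36, -31) = 5)
Mul(Function('U')(6, 1), J) = Mul(Add(6, Pow(6, 2)), 5) = Mul(Add(6, 36), 5) = Mul(42, 5) = 210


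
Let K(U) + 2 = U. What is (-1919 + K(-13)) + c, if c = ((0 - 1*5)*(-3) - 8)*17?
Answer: -1815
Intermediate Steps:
K(U) = -2 + U
c = 119 (c = ((0 - 5)*(-3) - 8)*17 = (-5*(-3) - 8)*17 = (15 - 8)*17 = 7*17 = 119)
(-1919 + K(-13)) + c = (-1919 + (-2 - 13)) + 119 = (-1919 - 15) + 119 = -1934 + 119 = -1815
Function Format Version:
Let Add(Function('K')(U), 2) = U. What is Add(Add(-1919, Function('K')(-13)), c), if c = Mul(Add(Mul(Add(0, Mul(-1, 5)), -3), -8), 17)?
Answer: -1815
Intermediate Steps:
Function('K')(U) = Add(-2, U)
c = 119 (c = Mul(Add(Mul(Add(0, -5), -3), -8), 17) = Mul(Add(Mul(-5, -3), -8), 17) = Mul(Add(15, -8), 17) = Mul(7, 17) = 119)
Add(Add(-1919, Function('K')(-13)), c) = Add(Add(-1919, Add(-2, -13)), 119) = Add(Add(-1919, -15), 119) = Add(-1934, 119) = -1815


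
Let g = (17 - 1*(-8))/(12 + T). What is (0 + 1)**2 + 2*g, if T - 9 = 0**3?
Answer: 71/21 ≈ 3.3810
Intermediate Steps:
T = 9 (T = 9 + 0**3 = 9 + 0 = 9)
g = 25/21 (g = (17 - 1*(-8))/(12 + 9) = (17 + 8)/21 = 25*(1/21) = 25/21 ≈ 1.1905)
(0 + 1)**2 + 2*g = (0 + 1)**2 + 2*(25/21) = 1**2 + 50/21 = 1 + 50/21 = 71/21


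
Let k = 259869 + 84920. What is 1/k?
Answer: 1/344789 ≈ 2.9003e-6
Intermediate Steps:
k = 344789
1/k = 1/344789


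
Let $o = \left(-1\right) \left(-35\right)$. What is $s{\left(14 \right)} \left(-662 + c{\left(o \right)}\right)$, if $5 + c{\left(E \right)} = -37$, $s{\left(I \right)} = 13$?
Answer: $-9152$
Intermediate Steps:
$o = 35$
$c{\left(E \right)} = -42$ ($c{\left(E \right)} = -5 - 37 = -42$)
$s{\left(14 \right)} \left(-662 + c{\left(o \right)}\right) = 13 \left(-662 - 42\right) = 13 \left(-704\right) = -9152$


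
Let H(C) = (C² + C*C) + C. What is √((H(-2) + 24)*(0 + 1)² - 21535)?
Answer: I*√21505 ≈ 146.65*I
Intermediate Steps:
H(C) = C + 2*C² (H(C) = (C² + C²) + C = 2*C² + C = C + 2*C²)
√((H(-2) + 24)*(0 + 1)² - 21535) = √((-2*(1 + 2*(-2)) + 24)*(0 + 1)² - 21535) = √((-2*(1 - 4) + 24)*1² - 21535) = √((-2*(-3) + 24)*1 - 21535) = √((6 + 24)*1 - 21535) = √(30*1 - 21535) = √(30 - 21535) = √(-21505) = I*√21505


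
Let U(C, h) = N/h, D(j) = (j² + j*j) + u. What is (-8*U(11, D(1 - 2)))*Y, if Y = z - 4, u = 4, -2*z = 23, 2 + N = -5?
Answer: -434/3 ≈ -144.67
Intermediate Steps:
N = -7 (N = -2 - 5 = -7)
z = -23/2 (z = -½*23 = -23/2 ≈ -11.500)
D(j) = 4 + 2*j² (D(j) = (j² + j*j) + 4 = (j² + j²) + 4 = 2*j² + 4 = 4 + 2*j²)
Y = -31/2 (Y = -23/2 - 4 = -31/2 ≈ -15.500)
U(C, h) = -7/h
(-8*U(11, D(1 - 2)))*Y = -(-56)/(4 + 2*(1 - 2)²)*(-31/2) = -(-56)/(4 + 2*(-1)²)*(-31/2) = -(-56)/(4 + 2*1)*(-31/2) = -(-56)/(4 + 2)*(-31/2) = -(-56)/6*(-31/2) = -8*(-7/6)*(-31/2) = (28/3)*(-31/2) = -434/3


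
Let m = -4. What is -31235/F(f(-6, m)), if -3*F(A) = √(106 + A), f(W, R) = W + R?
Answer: 31235*√6/8 ≈ 9563.7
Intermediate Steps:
f(W, R) = R + W
F(A) = -√(106 + A)/3
-31235/F(f(-6, m)) = -31235*(-3/√(106 + (-4 - 6))) = -31235*(-3/√(106 - 10)) = -31235*(-√6/8) = -(-31235)*√6/8 = 31235*√6/8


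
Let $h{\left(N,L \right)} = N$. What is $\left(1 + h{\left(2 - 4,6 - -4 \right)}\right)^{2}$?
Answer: $1$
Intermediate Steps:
$\left(1 + h{\left(2 - 4,6 - -4 \right)}\right)^{2} = \left(1 + \left(2 - 4\right)\right)^{2} = \left(1 - 2\right)^{2} = \left(-1\right)^{2} = 1$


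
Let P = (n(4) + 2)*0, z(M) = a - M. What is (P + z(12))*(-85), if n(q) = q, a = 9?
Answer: 255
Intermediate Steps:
z(M) = 9 - M
P = 0 (P = (4 + 2)*0 = 6*0 = 0)
(P + z(12))*(-85) = (0 + (9 - 1*12))*(-85) = (0 + (9 - 12))*(-85) = (0 - 3)*(-85) = -3*(-85) = 255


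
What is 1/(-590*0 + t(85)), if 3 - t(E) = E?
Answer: -1/82 ≈ -0.012195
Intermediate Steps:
t(E) = 3 - E
1/(-590*0 + t(85)) = 1/(-590*0 + (3 - 1*85)) = 1/(0 + (3 - 85)) = 1/(0 - 82) = 1/(-82) = -1/82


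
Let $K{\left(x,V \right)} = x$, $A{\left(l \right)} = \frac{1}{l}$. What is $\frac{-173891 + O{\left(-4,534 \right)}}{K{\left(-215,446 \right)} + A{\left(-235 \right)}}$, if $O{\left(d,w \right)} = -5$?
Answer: $\frac{20432780}{25263} \approx 808.8$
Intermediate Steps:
$\frac{-173891 + O{\left(-4,534 \right)}}{K{\left(-215,446 \right)} + A{\left(-235 \right)}} = \frac{-173891 - 5}{-215 + \frac{1}{-235}} = - \frac{173896}{-215 - \frac{1}{235}} = - \frac{173896}{- \frac{50526}{235}} = \left(-173896\right) \left(- \frac{235}{50526}\right) = \frac{20432780}{25263}$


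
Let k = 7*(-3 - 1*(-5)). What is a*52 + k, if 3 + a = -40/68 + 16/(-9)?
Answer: -40550/153 ≈ -265.03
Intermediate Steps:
a = -821/153 (a = -3 + (-40/68 + 16/(-9)) = -3 + (-40*1/68 + 16*(-⅑)) = -3 + (-10/17 - 16/9) = -3 - 362/153 = -821/153 ≈ -5.3660)
k = 14 (k = 7*(-3 + 5) = 7*2 = 14)
a*52 + k = -821/153*52 + 14 = -42692/153 + 14 = -40550/153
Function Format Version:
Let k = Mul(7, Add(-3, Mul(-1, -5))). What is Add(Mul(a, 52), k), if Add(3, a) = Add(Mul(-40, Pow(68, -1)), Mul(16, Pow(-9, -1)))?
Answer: Rational(-40550, 153) ≈ -265.03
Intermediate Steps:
a = Rational(-821, 153) (a = Add(-3, Add(Mul(-40, Pow(68, -1)), Mul(16, Pow(-9, -1)))) = Add(-3, Add(Mul(-40, Rational(1, 68)), Mul(16, Rational(-1, 9)))) = Add(-3, Add(Rational(-10, 17), Rational(-16, 9))) = Add(-3, Rational(-362, 153)) = Rational(-821, 153) ≈ -5.3660)
k = 14 (k = Mul(7, Add(-3, 5)) = Mul(7, 2) = 14)
Add(Mul(a, 52), k) = Add(Mul(Rational(-821, 153), 52), 14) = Add(Rational(-42692, 153), 14) = Rational(-40550, 153)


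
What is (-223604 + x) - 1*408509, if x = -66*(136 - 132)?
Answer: -632377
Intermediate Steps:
x = -264 (x = -66*4 = -264)
(-223604 + x) - 1*408509 = (-223604 - 264) - 1*408509 = -223868 - 408509 = -632377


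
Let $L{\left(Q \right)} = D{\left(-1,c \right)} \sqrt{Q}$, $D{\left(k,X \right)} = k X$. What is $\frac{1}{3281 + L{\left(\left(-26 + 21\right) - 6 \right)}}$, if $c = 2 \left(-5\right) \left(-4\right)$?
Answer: $\frac{3281}{10782561} + \frac{40 i \sqrt{11}}{10782561} \approx 0.00030429 + 1.2304 \cdot 10^{-5} i$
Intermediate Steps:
$c = 40$ ($c = \left(-10\right) \left(-4\right) = 40$)
$D{\left(k,X \right)} = X k$
$L{\left(Q \right)} = - 40 \sqrt{Q}$ ($L{\left(Q \right)} = 40 \left(-1\right) \sqrt{Q} = - 40 \sqrt{Q}$)
$\frac{1}{3281 + L{\left(\left(-26 + 21\right) - 6 \right)}} = \frac{1}{3281 - 40 \sqrt{\left(-26 + 21\right) - 6}} = \frac{1}{3281 - 40 \sqrt{-5 - 6}} = \frac{1}{3281 - 40 \sqrt{-11}} = \frac{1}{3281 - 40 i \sqrt{11}}$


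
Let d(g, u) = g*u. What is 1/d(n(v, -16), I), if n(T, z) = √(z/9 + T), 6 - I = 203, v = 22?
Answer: -3*√182/35854 ≈ -0.0011288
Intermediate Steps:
I = -197 (I = 6 - 1*203 = 6 - 203 = -197)
n(T, z) = √(T + z/9) (n(T, z) = √(z*(⅑) + T) = √(z/9 + T) = √(T + z/9))
1/d(n(v, -16), I) = 1/((√(-16 + 9*22)/3)*(-197)) = 1/((√(-16 + 198)/3)*(-197)) = 1/((√182/3)*(-197)) = 1/(-197*√182/3) = -3*√182/35854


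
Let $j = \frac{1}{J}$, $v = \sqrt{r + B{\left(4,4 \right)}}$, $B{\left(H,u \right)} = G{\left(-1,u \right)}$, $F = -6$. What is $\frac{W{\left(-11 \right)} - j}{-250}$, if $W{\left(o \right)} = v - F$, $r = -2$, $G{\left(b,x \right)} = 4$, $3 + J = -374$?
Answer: $- \frac{2263}{94250} - \frac{\sqrt{2}}{250} \approx -0.029667$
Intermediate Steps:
$J = -377$ ($J = -3 - 374 = -377$)
$B{\left(H,u \right)} = 4$
$v = \sqrt{2}$ ($v = \sqrt{-2 + 4} = \sqrt{2} \approx 1.4142$)
$j = - \frac{1}{377}$ ($j = \frac{1}{-377} = - \frac{1}{377} \approx -0.0026525$)
$W{\left(o \right)} = 6 + \sqrt{2}$ ($W{\left(o \right)} = \sqrt{2} - -6 = \sqrt{2} + 6 = 6 + \sqrt{2}$)
$\frac{W{\left(-11 \right)} - j}{-250} = \frac{\left(6 + \sqrt{2}\right) - - \frac{1}{377}}{-250} = \left(\left(6 + \sqrt{2}\right) + \frac{1}{377}\right) \left(- \frac{1}{250}\right) = \left(\frac{2263}{377} + \sqrt{2}\right) \left(- \frac{1}{250}\right) = - \frac{2263}{94250} - \frac{\sqrt{2}}{250}$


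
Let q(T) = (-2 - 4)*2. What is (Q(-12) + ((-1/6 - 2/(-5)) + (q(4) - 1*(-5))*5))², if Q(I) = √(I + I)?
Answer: 1066249/900 - 2086*I*√6/15 ≈ 1184.7 - 340.64*I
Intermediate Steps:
q(T) = -12 (q(T) = -6*2 = -12)
Q(I) = √2*√I (Q(I) = √(2*I) = √2*√I)
(Q(-12) + ((-1/6 - 2/(-5)) + (q(4) - 1*(-5))*5))² = (√2*√(-12) + ((-1/6 - 2/(-5)) + (-12 - 1*(-5))*5))² = (√2*(2*I*√3) + ((-1*⅙ - 2*(-⅕)) + (-12 + 5)*5))² = (2*I*√6 + ((-⅙ + ⅖) - 7*5))² = (2*I*√6 + (7/30 - 35))² = (2*I*√6 - 1043/30)² = (-1043/30 + 2*I*√6)²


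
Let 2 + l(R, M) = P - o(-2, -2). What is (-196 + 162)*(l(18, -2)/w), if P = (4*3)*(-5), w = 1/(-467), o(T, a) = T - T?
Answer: -984436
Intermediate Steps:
o(T, a) = 0
w = -1/467 ≈ -0.0021413
P = -60 (P = 12*(-5) = -60)
l(R, M) = -62 (l(R, M) = -2 + (-60 - 1*0) = -2 + (-60 + 0) = -2 - 60 = -62)
(-196 + 162)*(l(18, -2)/w) = (-196 + 162)*(-62/(-1/467)) = -(-2108)*(-467) = -34*28954 = -984436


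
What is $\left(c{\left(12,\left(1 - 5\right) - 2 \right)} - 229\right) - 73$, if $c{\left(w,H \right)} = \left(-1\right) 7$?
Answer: $-309$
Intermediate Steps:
$c{\left(w,H \right)} = -7$
$\left(c{\left(12,\left(1 - 5\right) - 2 \right)} - 229\right) - 73 = \left(-7 - 229\right) - 73 = -236 - 73 = -309$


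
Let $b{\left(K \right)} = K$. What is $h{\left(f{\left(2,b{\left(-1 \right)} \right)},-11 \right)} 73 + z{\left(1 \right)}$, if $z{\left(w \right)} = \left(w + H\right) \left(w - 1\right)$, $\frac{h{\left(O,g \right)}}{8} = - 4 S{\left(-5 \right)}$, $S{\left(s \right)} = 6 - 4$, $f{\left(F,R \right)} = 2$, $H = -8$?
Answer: $-4672$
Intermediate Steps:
$S{\left(s \right)} = 2$ ($S{\left(s \right)} = 6 - 4 = 2$)
$h{\left(O,g \right)} = -64$ ($h{\left(O,g \right)} = 8 \left(\left(-4\right) 2\right) = 8 \left(-8\right) = -64$)
$z{\left(w \right)} = \left(-1 + w\right) \left(-8 + w\right)$ ($z{\left(w \right)} = \left(w - 8\right) \left(w - 1\right) = \left(-8 + w\right) \left(-1 + w\right) = \left(-1 + w\right) \left(-8 + w\right)$)
$h{\left(f{\left(2,b{\left(-1 \right)} \right)},-11 \right)} 73 + z{\left(1 \right)} = \left(-64\right) 73 + \left(8 + 1^{2} - 9\right) = -4672 + \left(8 + 1 - 9\right) = -4672 + 0 = -4672$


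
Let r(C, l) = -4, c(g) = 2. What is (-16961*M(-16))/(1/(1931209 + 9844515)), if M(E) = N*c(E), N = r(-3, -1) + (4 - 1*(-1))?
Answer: -399456109528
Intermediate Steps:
N = 1 (N = -4 + (4 - 1*(-1)) = -4 + (4 + 1) = -4 + 5 = 1)
M(E) = 2 (M(E) = 1*2 = 2)
(-16961*M(-16))/(1/(1931209 + 9844515)) = (-16961*2)/(1/(1931209 + 9844515)) = -33922/(1/11775724) = -33922/1/11775724 = -33922*11775724 = -399456109528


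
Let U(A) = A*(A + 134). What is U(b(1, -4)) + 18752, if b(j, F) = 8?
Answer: 19888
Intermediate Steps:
U(A) = A*(134 + A)
U(b(1, -4)) + 18752 = 8*(134 + 8) + 18752 = 8*142 + 18752 = 1136 + 18752 = 19888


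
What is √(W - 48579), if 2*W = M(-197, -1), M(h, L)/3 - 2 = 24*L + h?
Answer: I*√195630/2 ≈ 221.15*I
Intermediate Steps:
M(h, L) = 6 + 3*h + 72*L (M(h, L) = 6 + 3*(24*L + h) = 6 + 3*(h + 24*L) = 6 + (3*h + 72*L) = 6 + 3*h + 72*L)
W = -657/2 (W = (6 + 3*(-197) + 72*(-1))/2 = (6 - 591 - 72)/2 = (½)*(-657) = -657/2 ≈ -328.50)
√(W - 48579) = √(-657/2 - 48579) = √(-97815/2) = I*√195630/2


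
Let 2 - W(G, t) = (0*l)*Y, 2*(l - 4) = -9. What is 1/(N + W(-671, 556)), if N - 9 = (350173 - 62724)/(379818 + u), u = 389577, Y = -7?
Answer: 769395/8750794 ≈ 0.087923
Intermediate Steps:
l = -½ (l = 4 + (½)*(-9) = 4 - 9/2 = -½ ≈ -0.50000)
W(G, t) = 2 (W(G, t) = 2 - 0*(-½)*(-7) = 2 - 0*(-7) = 2 - 1*0 = 2 + 0 = 2)
N = 7212004/769395 (N = 9 + (350173 - 62724)/(379818 + 389577) = 9 + 287449/769395 = 7212004/769395 ≈ 9.3736)
1/(N + W(-671, 556)) = 1/(7212004/769395 + 2) = 1/(8750794/769395) = 769395/8750794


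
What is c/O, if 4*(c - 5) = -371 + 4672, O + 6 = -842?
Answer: -4321/3392 ≈ -1.2739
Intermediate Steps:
O = -848 (O = -6 - 842 = -848)
c = 4321/4 (c = 5 + (-371 + 4672)/4 = 5 + (¼)*4301 = 5 + 4301/4 = 4321/4 ≈ 1080.3)
c/O = (4321/4)/(-848) = (4321/4)*(-1/848) = -4321/3392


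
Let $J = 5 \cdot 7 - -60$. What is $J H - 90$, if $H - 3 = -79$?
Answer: $-7310$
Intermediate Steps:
$J = 95$ ($J = 35 + 60 = 95$)
$H = -76$ ($H = 3 - 79 = -76$)
$J H - 90 = 95 \left(-76\right) - 90 = -7220 - 90 = -7310$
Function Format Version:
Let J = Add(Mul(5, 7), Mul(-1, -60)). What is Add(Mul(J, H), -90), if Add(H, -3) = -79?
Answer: -7310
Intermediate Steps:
J = 95 (J = Add(35, 60) = 95)
H = -76 (H = Add(3, -79) = -76)
Add(Mul(J, H), -90) = Add(Mul(95, -76), -90) = Add(-7220, -90) = -7310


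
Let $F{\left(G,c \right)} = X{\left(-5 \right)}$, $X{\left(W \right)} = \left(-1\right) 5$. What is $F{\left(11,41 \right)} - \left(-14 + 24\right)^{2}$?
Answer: $-105$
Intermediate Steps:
$X{\left(W \right)} = -5$
$F{\left(G,c \right)} = -5$
$F{\left(11,41 \right)} - \left(-14 + 24\right)^{2} = -5 - \left(-14 + 24\right)^{2} = -5 - 10^{2} = -5 - 100 = -105$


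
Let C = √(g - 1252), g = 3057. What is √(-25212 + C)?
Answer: √(-25212 + 19*√5) ≈ 158.65*I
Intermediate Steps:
C = 19*√5 (C = √(3057 - 1252) = √1805 = 19*√5 ≈ 42.485)
√(-25212 + C) = √(-25212 + 19*√5)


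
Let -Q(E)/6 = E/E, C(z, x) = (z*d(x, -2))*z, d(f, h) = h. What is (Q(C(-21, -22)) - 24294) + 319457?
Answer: 295157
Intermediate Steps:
C(z, x) = -2*z² (C(z, x) = (z*(-2))*z = (-2*z)*z = -2*z²)
Q(E) = -6 (Q(E) = -6*E/E = -6*1 = -6)
(Q(C(-21, -22)) - 24294) + 319457 = (-6 - 24294) + 319457 = -24300 + 319457 = 295157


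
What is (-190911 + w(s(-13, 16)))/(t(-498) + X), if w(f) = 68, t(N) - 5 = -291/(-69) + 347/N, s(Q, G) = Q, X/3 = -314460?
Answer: 2185915722/10805376925 ≈ 0.20230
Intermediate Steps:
X = -943380 (X = 3*(-314460) = -943380)
t(N) = 212/23 + 347/N (t(N) = 5 + (-291/(-69) + 347/N) = 5 + (-291*(-1/69) + 347/N) = 5 + (97/23 + 347/N) = 212/23 + 347/N)
(-190911 + w(s(-13, 16)))/(t(-498) + X) = (-190911 + 68)/((212/23 + 347/(-498)) - 943380) = -190843/((212/23 + 347*(-1/498)) - 943380) = -190843/((212/23 - 347/498) - 943380) = -190843/(97595/11454 - 943380) = -190843/(-10805376925/11454) = -190843*(-11454/10805376925) = 2185915722/10805376925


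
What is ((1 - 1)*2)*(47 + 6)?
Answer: 0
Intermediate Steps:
((1 - 1)*2)*(47 + 6) = (0*2)*53 = 0*53 = 0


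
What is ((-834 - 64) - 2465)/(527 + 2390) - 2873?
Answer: -8383904/2917 ≈ -2874.2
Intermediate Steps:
((-834 - 64) - 2465)/(527 + 2390) - 2873 = (-898 - 2465)/2917 - 2873 = -3363*1/2917 - 2873 = -3363/2917 - 2873 = -8383904/2917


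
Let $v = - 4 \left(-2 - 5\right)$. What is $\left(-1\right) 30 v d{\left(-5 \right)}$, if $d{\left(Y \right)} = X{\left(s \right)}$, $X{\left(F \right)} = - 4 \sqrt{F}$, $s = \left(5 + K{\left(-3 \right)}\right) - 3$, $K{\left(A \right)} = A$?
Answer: $3360 i \approx 3360.0 i$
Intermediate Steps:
$s = -1$ ($s = \left(5 - 3\right) - 3 = 2 - 3 = -1$)
$v = 28$ ($v = \left(-4\right) \left(-7\right) = 28$)
$d{\left(Y \right)} = - 4 i$ ($d{\left(Y \right)} = - 4 \sqrt{-1} = - 4 i$)
$\left(-1\right) 30 v d{\left(-5 \right)} = \left(-1\right) 30 \cdot 28 \left(- 4 i\right) = \left(-30\right) 28 \left(- 4 i\right) = - 840 \left(- 4 i\right) = 3360 i$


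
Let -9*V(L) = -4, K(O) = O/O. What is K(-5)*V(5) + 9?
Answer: 85/9 ≈ 9.4444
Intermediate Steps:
K(O) = 1
V(L) = 4/9 (V(L) = -1/9*(-4) = 4/9)
K(-5)*V(5) + 9 = 1*(4/9) + 9 = 4/9 + 9 = 85/9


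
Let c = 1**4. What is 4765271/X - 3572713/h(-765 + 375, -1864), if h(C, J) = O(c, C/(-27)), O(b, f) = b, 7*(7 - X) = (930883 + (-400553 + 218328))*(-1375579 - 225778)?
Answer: -4283213893197648018/1198868728955 ≈ -3.5727e+6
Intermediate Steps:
X = 1198868728955/7 (X = 7 - (930883 + (-400553 + 218328))*(-1375579 - 225778)/7 = 7 - (930883 - 182225)*(-1601357)/7 = 7 - 748658*(-1601357)/7 = 7 - 1/7*(-1198868728906) = 7 + 1198868728906/7 = 1198868728955/7 ≈ 1.7127e+11)
c = 1
h(C, J) = 1
4765271/X - 3572713/h(-765 + 375, -1864) = 4765271/(1198868728955/7) - 3572713/1 = 4765271*(7/1198868728955) - 3572713*1 = 33356897/1198868728955 - 3572713 = -4283213893197648018/1198868728955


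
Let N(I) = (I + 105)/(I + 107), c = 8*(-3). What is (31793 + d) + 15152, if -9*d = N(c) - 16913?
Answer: 36471613/747 ≈ 48824.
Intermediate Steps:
c = -24
N(I) = (105 + I)/(107 + I)
d = 1403698/747 (d = -((105 - 24)/(107 - 24) - 16913)/9 = -(81/83 - 16913)/9 = -⅑*(-1403698/83) = 1403698/747 ≈ 1879.1)
(31793 + d) + 15152 = (31793 + 1403698/747) + 15152 = 25153069/747 + 15152 = 36471613/747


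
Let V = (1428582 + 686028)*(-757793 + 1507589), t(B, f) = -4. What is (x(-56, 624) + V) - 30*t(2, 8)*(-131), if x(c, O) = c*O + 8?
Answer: 1585526068904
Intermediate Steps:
V = 1585526119560 (V = 2114610*749796 = 1585526119560)
x(c, O) = 8 + O*c (x(c, O) = O*c + 8 = 8 + O*c)
(x(-56, 624) + V) - 30*t(2, 8)*(-131) = ((8 + 624*(-56)) + 1585526119560) - 30*(-4)*(-131) = ((8 - 34944) + 1585526119560) + 120*(-131) = (-34936 + 1585526119560) - 15720 = 1585526084624 - 15720 = 1585526068904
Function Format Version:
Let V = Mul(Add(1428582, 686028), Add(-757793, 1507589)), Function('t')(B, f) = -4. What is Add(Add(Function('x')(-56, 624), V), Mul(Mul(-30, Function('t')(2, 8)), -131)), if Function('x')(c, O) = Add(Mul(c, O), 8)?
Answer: 1585526068904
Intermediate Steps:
V = 1585526119560 (V = Mul(2114610, 749796) = 1585526119560)
Function('x')(c, O) = Add(8, Mul(O, c)) (Function('x')(c, O) = Add(Mul(O, c), 8) = Add(8, Mul(O, c)))
Add(Add(Function('x')(-56, 624), V), Mul(Mul(-30, Function('t')(2, 8)), -131)) = Add(Add(Add(8, Mul(624, -56)), 1585526119560), Mul(Mul(-30, -4), -131)) = Add(Add(Add(8, -34944), 1585526119560), Mul(120, -131)) = Add(Add(-34936, 1585526119560), -15720) = Add(1585526084624, -15720) = 1585526068904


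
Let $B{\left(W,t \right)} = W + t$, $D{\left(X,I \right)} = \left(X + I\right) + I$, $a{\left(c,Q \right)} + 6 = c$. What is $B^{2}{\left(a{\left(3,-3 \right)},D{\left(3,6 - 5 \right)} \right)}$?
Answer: $4$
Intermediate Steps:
$a{\left(c,Q \right)} = -6 + c$
$D{\left(X,I \right)} = X + 2 I$ ($D{\left(X,I \right)} = \left(I + X\right) + I = X + 2 I$)
$B^{2}{\left(a{\left(3,-3 \right)},D{\left(3,6 - 5 \right)} \right)} = \left(\left(-6 + 3\right) + \left(3 + 2 \left(6 - 5\right)\right)\right)^{2} = \left(-3 + \left(3 + 2 \cdot 1\right)\right)^{2} = \left(-3 + \left(3 + 2\right)\right)^{2} = \left(-3 + 5\right)^{2} = 2^{2} = 4$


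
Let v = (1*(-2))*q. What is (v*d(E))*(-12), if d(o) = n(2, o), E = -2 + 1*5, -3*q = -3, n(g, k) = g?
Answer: 48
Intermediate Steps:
q = 1 (q = -1/3*(-3) = 1)
E = 3 (E = -2 + 5 = 3)
d(o) = 2
v = -2 (v = (1*(-2))*1 = -2*1 = -2)
(v*d(E))*(-12) = -2*2*(-12) = -4*(-12) = 48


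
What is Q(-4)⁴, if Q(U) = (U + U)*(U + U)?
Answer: 16777216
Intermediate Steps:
Q(U) = 4*U² (Q(U) = (2*U)*(2*U) = 4*U²)
Q(-4)⁴ = (4*(-4)²)⁴ = (4*16)⁴ = 64⁴ = 16777216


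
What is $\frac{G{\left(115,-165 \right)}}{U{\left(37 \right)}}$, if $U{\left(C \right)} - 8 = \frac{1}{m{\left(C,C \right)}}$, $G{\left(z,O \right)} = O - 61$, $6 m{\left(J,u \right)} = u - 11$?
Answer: $- \frac{2938}{107} \approx -27.458$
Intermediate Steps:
$m{\left(J,u \right)} = - \frac{11}{6} + \frac{u}{6}$ ($m{\left(J,u \right)} = \frac{u - 11}{6} = \frac{-11 + u}{6} = - \frac{11}{6} + \frac{u}{6}$)
$G{\left(z,O \right)} = -61 + O$
$U{\left(C \right)} = 8 + \frac{1}{- \frac{11}{6} + \frac{C}{6}}$
$\frac{G{\left(115,-165 \right)}}{U{\left(37 \right)}} = \frac{-61 - 165}{2 \frac{1}{-11 + 37} \left(-41 + 4 \cdot 37\right)} = - \frac{226}{2 \cdot \frac{1}{26} \left(-41 + 148\right)} = - \frac{226}{2 \cdot \frac{1}{26} \cdot 107} = - \frac{226}{\frac{107}{13}} = \left(-226\right) \frac{13}{107} = - \frac{2938}{107}$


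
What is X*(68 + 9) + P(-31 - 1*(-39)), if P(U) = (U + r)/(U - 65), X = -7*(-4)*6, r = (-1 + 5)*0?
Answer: 737344/57 ≈ 12936.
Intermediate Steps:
r = 0 (r = 4*0 = 0)
X = 168 (X = 28*6 = 168)
P(U) = U/(-65 + U) (P(U) = (U + 0)/(U - 65) = U/(-65 + U))
X*(68 + 9) + P(-31 - 1*(-39)) = 168*(68 + 9) + (-31 - 1*(-39))/(-65 + (-31 - 1*(-39))) = 168*77 + (-31 + 39)/(-65 + (-31 + 39)) = 12936 + 8/(-65 + 8) = 12936 + 8/(-57) = 12936 + 8*(-1/57) = 12936 - 8/57 = 737344/57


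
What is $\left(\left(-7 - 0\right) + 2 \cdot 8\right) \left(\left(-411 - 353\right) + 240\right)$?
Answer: $-4716$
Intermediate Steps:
$\left(\left(-7 - 0\right) + 2 \cdot 8\right) \left(\left(-411 - 353\right) + 240\right) = \left(\left(-7 + 0\right) + 16\right) \left(-764 + 240\right) = \left(-7 + 16\right) \left(-524\right) = 9 \left(-524\right) = -4716$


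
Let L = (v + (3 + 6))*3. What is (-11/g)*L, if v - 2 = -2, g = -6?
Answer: 99/2 ≈ 49.500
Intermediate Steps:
v = 0 (v = 2 - 2 = 0)
L = 27 (L = (0 + (3 + 6))*3 = (0 + 9)*3 = 9*3 = 27)
(-11/g)*L = -11/(-6)*27 = -11*(-1/6)*27 = (11/6)*27 = 99/2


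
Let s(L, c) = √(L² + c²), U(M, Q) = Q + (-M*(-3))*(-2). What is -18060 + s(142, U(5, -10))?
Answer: -18060 + 2*√5441 ≈ -17912.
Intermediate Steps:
U(M, Q) = Q - 6*M (U(M, Q) = Q + (3*M)*(-2) = Q - 6*M)
-18060 + s(142, U(5, -10)) = -18060 + √(142² + (-10 - 6*5)²) = -18060 + √(20164 + (-10 - 30)²) = -18060 + √(20164 + (-40)²) = -18060 + √(20164 + 1600) = -18060 + √21764 = -18060 + 2*√5441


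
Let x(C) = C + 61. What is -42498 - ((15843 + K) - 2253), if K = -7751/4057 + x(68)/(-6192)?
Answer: -10921976663/194736 ≈ -56086.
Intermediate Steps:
x(C) = 61 + C
K = -376105/194736 (K = -7751/4057 + (61 + 68)/(-6192) = -7751*1/4057 + 129*(-1/6192) = -7751/4057 - 1/48 = -376105/194736 ≈ -1.9314)
-42498 - ((15843 + K) - 2253) = -42498 - ((15843 - 376105/194736) - 2253) = -42498 - (3084826343/194736 - 2253) = -42498 - 1*2646086135/194736 = -42498 - 2646086135/194736 = -10921976663/194736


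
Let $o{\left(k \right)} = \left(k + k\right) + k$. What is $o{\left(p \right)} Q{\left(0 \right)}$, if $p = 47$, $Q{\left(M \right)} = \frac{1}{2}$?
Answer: $\frac{141}{2} \approx 70.5$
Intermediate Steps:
$Q{\left(M \right)} = \frac{1}{2}$
$o{\left(k \right)} = 3 k$ ($o{\left(k \right)} = 2 k + k = 3 k$)
$o{\left(p \right)} Q{\left(0 \right)} = 3 \cdot 47 \cdot \frac{1}{2} = 141 \cdot \frac{1}{2} = \frac{141}{2}$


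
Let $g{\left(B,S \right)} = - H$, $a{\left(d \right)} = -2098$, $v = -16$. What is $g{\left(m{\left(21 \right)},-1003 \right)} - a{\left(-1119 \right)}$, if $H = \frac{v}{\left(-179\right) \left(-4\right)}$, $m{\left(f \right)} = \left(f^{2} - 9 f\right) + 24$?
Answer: $\frac{375546}{179} \approx 2098.0$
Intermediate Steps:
$m{\left(f \right)} = 24 + f^{2} - 9 f$
$H = - \frac{4}{179}$ ($H = - \frac{16}{\left(-179\right) \left(-4\right)} = - \frac{16}{716} = \left(-16\right) \frac{1}{716} = - \frac{4}{179} \approx -0.022346$)
$g{\left(B,S \right)} = \frac{4}{179}$ ($g{\left(B,S \right)} = \left(-1\right) \left(- \frac{4}{179}\right) = \frac{4}{179}$)
$g{\left(m{\left(21 \right)},-1003 \right)} - a{\left(-1119 \right)} = \frac{4}{179} - -2098 = \frac{4}{179} + 2098 = \frac{375546}{179}$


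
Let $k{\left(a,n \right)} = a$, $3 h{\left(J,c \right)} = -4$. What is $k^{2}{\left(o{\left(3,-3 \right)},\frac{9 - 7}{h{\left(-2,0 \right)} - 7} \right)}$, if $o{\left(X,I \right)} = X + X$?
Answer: $36$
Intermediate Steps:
$o{\left(X,I \right)} = 2 X$
$h{\left(J,c \right)} = - \frac{4}{3}$ ($h{\left(J,c \right)} = \frac{1}{3} \left(-4\right) = - \frac{4}{3}$)
$k^{2}{\left(o{\left(3,-3 \right)},\frac{9 - 7}{h{\left(-2,0 \right)} - 7} \right)} = \left(2 \cdot 3\right)^{2} = 6^{2} = 36$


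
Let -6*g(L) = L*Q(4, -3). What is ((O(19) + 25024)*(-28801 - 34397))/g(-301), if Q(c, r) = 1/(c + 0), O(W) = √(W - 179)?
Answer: -37955202048/301 - 6067008*I*√10/301 ≈ -1.261e+8 - 63739.0*I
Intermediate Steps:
O(W) = √(-179 + W)
Q(c, r) = 1/c
g(L) = -L/24 (g(L) = -L/(6*4) = -L/24)
((O(19) + 25024)*(-28801 - 34397))/g(-301) = ((√(-179 + 19) + 25024)*(-28801 - 34397))/((-1/24*(-301))) = ((√(-160) + 25024)*(-63198))/(301/24) = ((4*I*√10 + 25024)*(-63198))*(24/301) = ((25024 + 4*I*√10)*(-63198))*(24/301) = (-1581466752 - 252792*I*√10)*(24/301) = -37955202048/301 - 6067008*I*√10/301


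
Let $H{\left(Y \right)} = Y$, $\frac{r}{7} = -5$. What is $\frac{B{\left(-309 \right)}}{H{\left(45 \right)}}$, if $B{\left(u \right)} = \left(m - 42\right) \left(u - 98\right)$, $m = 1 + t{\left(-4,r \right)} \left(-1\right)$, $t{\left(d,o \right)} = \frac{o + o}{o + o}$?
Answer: $\frac{5698}{15} \approx 379.87$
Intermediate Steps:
$r = -35$ ($r = 7 \left(-5\right) = -35$)
$t{\left(d,o \right)} = 1$ ($t{\left(d,o \right)} = \frac{2 o}{2 o} = 2 o \frac{1}{2 o} = 1$)
$m = 0$ ($m = 1 + 1 \left(-1\right) = 1 - 1 = 0$)
$B{\left(u \right)} = 4116 - 42 u$ ($B{\left(u \right)} = \left(0 - 42\right) \left(u - 98\right) = - 42 \left(-98 + u\right) = 4116 - 42 u$)
$\frac{B{\left(-309 \right)}}{H{\left(45 \right)}} = \frac{4116 - -12978}{45} = \left(4116 + 12978\right) \frac{1}{45} = 17094 \cdot \frac{1}{45} = \frac{5698}{15}$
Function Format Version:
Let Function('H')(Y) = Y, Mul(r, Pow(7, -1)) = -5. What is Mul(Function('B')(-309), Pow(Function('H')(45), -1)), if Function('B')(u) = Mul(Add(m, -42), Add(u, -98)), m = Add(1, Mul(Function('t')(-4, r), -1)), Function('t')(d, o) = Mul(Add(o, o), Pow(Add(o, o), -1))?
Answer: Rational(5698, 15) ≈ 379.87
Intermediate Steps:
r = -35 (r = Mul(7, -5) = -35)
Function('t')(d, o) = 1 (Function('t')(d, o) = Mul(Mul(2, o), Pow(Mul(2, o), -1)) = Mul(Mul(2, o), Mul(Rational(1, 2), Pow(o, -1))) = 1)
m = 0 (m = Add(1, Mul(1, -1)) = Add(1, -1) = 0)
Function('B')(u) = Add(4116, Mul(-42, u)) (Function('B')(u) = Mul(Add(0, -42), Add(u, -98)) = Mul(-42, Add(-98, u)) = Add(4116, Mul(-42, u)))
Mul(Function('B')(-309), Pow(Function('H')(45), -1)) = Mul(Add(4116, Mul(-42, -309)), Pow(45, -1)) = Mul(Add(4116, 12978), Rational(1, 45)) = Mul(17094, Rational(1, 45)) = Rational(5698, 15)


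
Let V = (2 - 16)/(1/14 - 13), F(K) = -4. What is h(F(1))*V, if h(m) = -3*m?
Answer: 2352/181 ≈ 12.994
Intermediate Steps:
V = 196/181 (V = -14/(1/14 - 13) = -14/(-181/14) = -14*(-14/181) = 196/181 ≈ 1.0829)
h(F(1))*V = -3*(-4)*(196/181) = 12*(196/181) = 2352/181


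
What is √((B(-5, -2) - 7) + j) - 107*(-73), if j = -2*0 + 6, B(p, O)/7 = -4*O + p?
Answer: 7811 + 2*√5 ≈ 7815.5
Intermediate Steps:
B(p, O) = -28*O + 7*p (B(p, O) = 7*(-4*O + p) = 7*(p - 4*O) = -28*O + 7*p)
j = 6 (j = 0 + 6 = 6)
√((B(-5, -2) - 7) + j) - 107*(-73) = √(((-28*(-2) + 7*(-5)) - 7) + 6) - 107*(-73) = √(((56 - 35) - 7) + 6) + 7811 = √((21 - 7) + 6) + 7811 = √(14 + 6) + 7811 = √20 + 7811 = 2*√5 + 7811 = 7811 + 2*√5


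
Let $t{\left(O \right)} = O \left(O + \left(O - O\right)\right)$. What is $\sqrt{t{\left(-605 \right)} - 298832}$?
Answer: $\sqrt{67193} \approx 259.22$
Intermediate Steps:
$t{\left(O \right)} = O^{2}$ ($t{\left(O \right)} = O \left(O + 0\right) = O O = O^{2}$)
$\sqrt{t{\left(-605 \right)} - 298832} = \sqrt{\left(-605\right)^{2} - 298832} = \sqrt{366025 - 298832} = \sqrt{67193}$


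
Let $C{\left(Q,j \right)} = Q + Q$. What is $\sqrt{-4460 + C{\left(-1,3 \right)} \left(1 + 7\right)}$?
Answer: $2 i \sqrt{1119} \approx 66.903 i$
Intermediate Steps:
$C{\left(Q,j \right)} = 2 Q$
$\sqrt{-4460 + C{\left(-1,3 \right)} \left(1 + 7\right)} = \sqrt{-4460 + 2 \left(-1\right) \left(1 + 7\right)} = \sqrt{-4460 - 16} = \sqrt{-4476} = 2 i \sqrt{1119}$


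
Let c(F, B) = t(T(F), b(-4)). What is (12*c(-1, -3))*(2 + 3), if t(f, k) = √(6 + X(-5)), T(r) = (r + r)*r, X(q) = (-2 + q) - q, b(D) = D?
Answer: 120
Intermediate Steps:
X(q) = -2
T(r) = 2*r² (T(r) = (2*r)*r = 2*r²)
t(f, k) = 2 (t(f, k) = √(6 - 2) = √4 = 2)
c(F, B) = 2
(12*c(-1, -3))*(2 + 3) = (12*2)*(2 + 3) = 24*5 = 120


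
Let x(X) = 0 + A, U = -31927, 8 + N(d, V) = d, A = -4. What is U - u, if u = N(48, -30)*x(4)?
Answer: -31767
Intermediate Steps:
N(d, V) = -8 + d
x(X) = -4 (x(X) = 0 - 4 = -4)
u = -160 (u = (-8 + 48)*(-4) = 40*(-4) = -160)
U - u = -31927 - 1*(-160) = -31927 + 160 = -31767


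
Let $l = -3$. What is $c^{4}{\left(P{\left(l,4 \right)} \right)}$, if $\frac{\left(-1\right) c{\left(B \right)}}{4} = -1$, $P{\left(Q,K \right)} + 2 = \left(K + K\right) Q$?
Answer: $256$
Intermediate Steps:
$P{\left(Q,K \right)} = -2 + 2 K Q$ ($P{\left(Q,K \right)} = -2 + \left(K + K\right) Q = -2 + 2 K Q$)
$c{\left(B \right)} = 4$ ($c{\left(B \right)} = \left(-4\right) \left(-1\right) = 4$)
$c^{4}{\left(P{\left(l,4 \right)} \right)} = 4^{4} = 256$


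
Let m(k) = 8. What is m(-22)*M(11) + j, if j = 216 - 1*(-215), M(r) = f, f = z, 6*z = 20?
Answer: 1373/3 ≈ 457.67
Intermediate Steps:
z = 10/3 (z = (1/6)*20 = 10/3 ≈ 3.3333)
f = 10/3 ≈ 3.3333
M(r) = 10/3
j = 431 (j = 216 + 215 = 431)
m(-22)*M(11) + j = 8*(10/3) + 431 = 80/3 + 431 = 1373/3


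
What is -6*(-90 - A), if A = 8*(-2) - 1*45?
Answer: 174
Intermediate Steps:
A = -61 (A = -16 - 45 = -61)
-6*(-90 - A) = -6*(-90 - 1*(-61)) = -6*(-90 + 61) = -6*(-29) = 174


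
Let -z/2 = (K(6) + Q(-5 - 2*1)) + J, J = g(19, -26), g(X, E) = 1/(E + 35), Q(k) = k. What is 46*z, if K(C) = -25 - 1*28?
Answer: 49588/9 ≈ 5509.8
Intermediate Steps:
g(X, E) = 1/(35 + E)
K(C) = -53 (K(C) = -25 - 28 = -53)
J = ⅑ (J = 1/(35 - 26) = 1/9 = ⅑ ≈ 0.11111)
z = 1078/9 (z = -2*((-53 + (-5 - 2*1)) + ⅑) = -2*((-53 + (-5 - 2)) + ⅑) = -2*((-53 - 7) + ⅑) = -2*(-60 + ⅑) = -2*(-539/9) = 1078/9 ≈ 119.78)
46*z = 46*(1078/9) = 49588/9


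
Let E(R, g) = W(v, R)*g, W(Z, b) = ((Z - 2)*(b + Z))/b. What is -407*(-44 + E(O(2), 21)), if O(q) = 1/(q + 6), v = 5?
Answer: -1033373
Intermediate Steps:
O(q) = 1/(6 + q)
W(Z, b) = (-2 + Z)*(Z + b)/b (W(Z, b) = ((-2 + Z)*(Z + b))/b = (-2 + Z)*(Z + b)/b)
E(R, g) = g*(15 + 3*R)/R (E(R, g) = ((5² - 2*5 + R*(-2 + 5))/R)*g = ((25 - 10 + R*3)/R)*g = ((25 - 10 + 3*R)/R)*g = ((15 + 3*R)/R)*g = g*(15 + 3*R)/R)
-407*(-44 + E(O(2), 21)) = -407*(-44 + 3*21*(5 + 1/(6 + 2))/1/(6 + 2)) = -407*(-44 + 3*21*(5 + 1/8)/1/8) = -407*(-44 + 3*21*(5 + ⅛)/(⅛)) = -407*(-44 + 3*21*8*(41/8)) = -407*(-44 + 2583) = -407*2539 = -1033373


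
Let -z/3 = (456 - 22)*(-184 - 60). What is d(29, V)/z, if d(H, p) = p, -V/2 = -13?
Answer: 13/158844 ≈ 8.1841e-5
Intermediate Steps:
V = 26 (V = -2*(-13) = 26)
z = 317688 (z = -3*(456 - 22)*(-184 - 60) = -1302*(-244) = -3*(-105896) = 317688)
d(29, V)/z = 26/317688 = 26*(1/317688) = 13/158844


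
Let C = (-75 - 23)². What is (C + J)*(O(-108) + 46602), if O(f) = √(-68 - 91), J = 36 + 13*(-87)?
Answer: 396536418 + 8509*I*√159 ≈ 3.9654e+8 + 1.0729e+5*I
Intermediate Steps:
C = 9604 (C = (-98)² = 9604)
J = -1095 (J = 36 - 1131 = -1095)
O(f) = I*√159 (O(f) = √(-159) = I*√159)
(C + J)*(O(-108) + 46602) = (9604 - 1095)*(I*√159 + 46602) = 8509*(46602 + I*√159) = 396536418 + 8509*I*√159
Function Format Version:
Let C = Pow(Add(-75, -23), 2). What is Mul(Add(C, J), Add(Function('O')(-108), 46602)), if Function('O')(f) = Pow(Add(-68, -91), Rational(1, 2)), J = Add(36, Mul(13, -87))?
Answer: Add(396536418, Mul(8509, I, Pow(159, Rational(1, 2)))) ≈ Add(3.9654e+8, Mul(1.0729e+5, I))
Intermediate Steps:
C = 9604 (C = Pow(-98, 2) = 9604)
J = -1095 (J = Add(36, -1131) = -1095)
Function('O')(f) = Mul(I, Pow(159, Rational(1, 2))) (Function('O')(f) = Pow(-159, Rational(1, 2)) = Mul(I, Pow(159, Rational(1, 2))))
Mul(Add(C, J), Add(Function('O')(-108), 46602)) = Mul(Add(9604, -1095), Add(Mul(I, Pow(159, Rational(1, 2))), 46602)) = Mul(8509, Add(46602, Mul(I, Pow(159, Rational(1, 2))))) = Add(396536418, Mul(8509, I, Pow(159, Rational(1, 2))))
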